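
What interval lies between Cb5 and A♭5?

major sixth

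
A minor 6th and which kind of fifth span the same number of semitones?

augmented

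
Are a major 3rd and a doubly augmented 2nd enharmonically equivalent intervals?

A major third spans 4 semitones; a doubly augmented second spans 4.
They are enharmonically equivalent.

Yes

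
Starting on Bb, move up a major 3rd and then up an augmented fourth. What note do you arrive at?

G#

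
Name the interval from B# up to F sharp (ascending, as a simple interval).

diminished fifth

The letter names run B→F, a span of 4 letter steps, so the interval is some kind of fifth.
B# to F# is 6 semitones. A perfect fifth is 7, so 6 makes it diminished.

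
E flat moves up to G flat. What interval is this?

The letter names run E→G, a span of 2 letter steps, so the interval is some kind of third.
Eb to Gb is 3 semitones. A major third is 4, so 3 makes it minor.

minor third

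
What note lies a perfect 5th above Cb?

A fifth above C lands on the letter G.
A perfect fifth spans 7 semitones, so Cb moves to pitch class 6. On the letter G that is Gb.

Gb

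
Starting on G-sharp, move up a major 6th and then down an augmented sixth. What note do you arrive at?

A major sixth up from G# is E# (letter E, 9 semitones up).
An augmented sixth down from E# is G (letter G, 10 semitones down).

G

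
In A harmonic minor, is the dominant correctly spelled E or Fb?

E

Each scale degree takes a distinct letter name. Degree 5 of a scale on A must use the letter E.
E and Fb are enharmonically the same pitch, but only E uses the letter E, so it is the correct spelling here.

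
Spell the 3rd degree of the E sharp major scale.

G##

Degree 3 takes the letter 2 steps above E, which is G.
In major, degree 3 sits 4 semitones above the tonic. E# + 4 semitones is pitch class 9, spelled on G as G##.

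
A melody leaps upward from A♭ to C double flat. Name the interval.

Counting letters A–B–C gives a third.
Ab→Cbb = 2 semitones, 2 narrower than the major third (4), so diminished.

diminished third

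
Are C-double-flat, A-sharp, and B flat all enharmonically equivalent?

Yes

Cbb is pitch class 10; A# is pitch class 10; Bb is pitch class 10.
All spellings map to pitch class 10, so they are enharmonically equivalent.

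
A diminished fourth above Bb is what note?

Ebb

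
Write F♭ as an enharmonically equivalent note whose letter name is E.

E

Fb is pitch class 4. The letter E alone is pitch class 4.
Pitch class 4 on E needs no accidental: E.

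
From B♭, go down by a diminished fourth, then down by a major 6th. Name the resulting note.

A diminished fourth down from Bb is F# (letter F, 4 semitones down).
A major sixth down from F# is A (letter A, 9 semitones down).

A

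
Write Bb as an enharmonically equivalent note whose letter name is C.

Plain C sits 2 semitones above Bb, so on the letter C the same pitch needs a double flat: Cbb.

Cbb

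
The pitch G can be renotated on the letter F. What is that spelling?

F##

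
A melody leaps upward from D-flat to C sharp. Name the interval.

augmented seventh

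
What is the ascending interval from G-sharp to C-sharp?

Counting letters G–A–B–C gives a fourth.
G#→C# = 5 semitones, exactly the perfect fourth.

perfect fourth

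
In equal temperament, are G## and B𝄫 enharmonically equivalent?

G## is pitch class 9; Bbb is pitch class 9.
All spellings map to pitch class 9, so they are enharmonically equivalent.

Yes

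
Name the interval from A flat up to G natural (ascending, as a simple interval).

Counting letters A–B–C–D–E–F–G gives a seventh.
Ab→G = 11 semitones, exactly the major seventh.

major seventh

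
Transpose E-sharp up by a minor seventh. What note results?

D#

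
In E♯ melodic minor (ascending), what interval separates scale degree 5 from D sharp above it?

minor third

Scale degree 5 of E# melodic minor (ascending) is B#.
B# up to D#: letters B→D make it a third; 3 semitones makes it minor.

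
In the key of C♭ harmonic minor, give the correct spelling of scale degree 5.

Gb

The Cb harmonic minor scale runs Cb Db Ebb Fb Gb Abb Bb.
Degree 5 is Gb.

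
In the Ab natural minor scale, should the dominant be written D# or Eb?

Eb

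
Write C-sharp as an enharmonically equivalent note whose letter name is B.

B##

Plain B sits 2 semitones below C#, so on the letter B the same pitch needs a double sharp: B##.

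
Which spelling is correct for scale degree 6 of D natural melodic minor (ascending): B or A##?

Each scale degree takes a distinct letter name. Degree 6 of a scale on D must use the letter B.
B and A## are enharmonically the same pitch, but only B uses the letter B, so it is the correct spelling here.

B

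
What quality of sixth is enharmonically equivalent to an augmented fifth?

minor

An augmented fifth spans 8 semitones.
A sixth spanning 8 semitones is minor (the major sixth is 9).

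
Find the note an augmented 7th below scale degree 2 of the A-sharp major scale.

C

Scale degree 2 of A# major is B#.
An augmented seventh (12 semitones) below B# lands on the letter C, giving C.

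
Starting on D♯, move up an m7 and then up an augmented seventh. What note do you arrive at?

B##

A minor seventh up from D# is C# (letter C, 10 semitones up).
An augmented seventh up from C# is B## (letter B, 12 semitones up).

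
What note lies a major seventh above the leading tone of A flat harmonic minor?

F#

The leading tone of Ab harmonic minor is G.
A major seventh (11 semitones) above G lands on the letter F, giving F#.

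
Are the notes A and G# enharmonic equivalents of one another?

Two spellings are enharmonically equivalent only if they share a pitch class.
Here A → 9, G# → 8; 8 ≠ 9, so they are not.

No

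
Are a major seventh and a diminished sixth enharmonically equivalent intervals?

A major seventh spans 11 semitones; a diminished sixth spans 7.
The spans differ, so they are not enharmonic equivalents.

No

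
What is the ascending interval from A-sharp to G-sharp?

Counting letters A–B–C–D–E–F–G gives a seventh.
A#→G# = 10 semitones, 1 narrower than the major seventh (11), so minor.

minor seventh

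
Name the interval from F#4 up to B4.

perfect fourth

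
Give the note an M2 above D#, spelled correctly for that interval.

D up a major second is E, so the target letter is E.
From D#, a major second is 2 semitones up: E#.

E#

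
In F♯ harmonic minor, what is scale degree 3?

A

Degree 3 takes the letter 2 steps above F, which is A.
In harmonic minor, degree 3 sits 3 semitones above the tonic. F# + 3 semitones is pitch class 9, spelled on A as A.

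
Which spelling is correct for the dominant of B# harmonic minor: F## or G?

F##

Each scale degree takes a distinct letter name. Degree 5 of a scale on B must use the letter F.
F## and G are enharmonically the same pitch, but only F## uses the letter F, so it is the correct spelling here.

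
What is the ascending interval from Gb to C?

Counting letters G–A–B–C gives a fourth.
Gb→C = 6 semitones, 1 wider than the perfect fourth (5), so augmented.

augmented fourth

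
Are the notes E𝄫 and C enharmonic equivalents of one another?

No

Ebb is pitch class 2; C is pitch class 0.
The pitch classes differ (2 vs. 0), so they are not enharmonic equivalents.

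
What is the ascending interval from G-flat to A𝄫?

minor second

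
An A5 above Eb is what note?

B

A fifth above E lands on the letter B.
An augmented fifth spans 8 semitones, so Eb moves to pitch class 11. On the letter B that is B.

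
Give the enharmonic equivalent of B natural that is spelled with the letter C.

Plain C sits 1 semitone above B, so on the letter C the same pitch needs a flat: Cb.

Cb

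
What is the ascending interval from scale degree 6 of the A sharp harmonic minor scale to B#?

Scale degree 6 of A# harmonic minor is F#.
F# up to B#: letters F→B make it a fourth; 6 semitones makes it augmented.

augmented fourth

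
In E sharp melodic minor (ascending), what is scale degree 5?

B#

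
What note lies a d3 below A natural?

F##

A third below A lands on the letter F.
A diminished third spans 2 semitones, so A moves to pitch class 7. On the letter F that is F##.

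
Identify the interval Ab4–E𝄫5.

The letter names run A→E, a span of 4 letter steps, so the interval is some kind of fifth.
Ab to Ebb is 6 semitones. A perfect fifth is 7, so 6 makes it diminished.

diminished fifth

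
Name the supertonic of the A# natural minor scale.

The A# natural minor scale runs A# B# C# D# E# F# G#.
Degree 2 is B#.

B#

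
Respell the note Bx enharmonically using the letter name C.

B## is pitch class 1. The letter C alone is pitch class 0.
To reach pitch class 1 from C requires an offset of +1 semitone, i.e. sharp: C#.

C#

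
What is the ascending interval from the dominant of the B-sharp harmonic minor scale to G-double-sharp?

major second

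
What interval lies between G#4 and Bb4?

diminished third

The letter names run G→B, a span of 2 letter steps, so the interval is some kind of third.
G# to Bb is 2 semitones. A major third is 4, so 2 makes it diminished.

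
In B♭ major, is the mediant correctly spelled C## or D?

D

Each scale degree takes a distinct letter name. Degree 3 of a scale on B must use the letter D.
D and C## are enharmonically the same pitch, but only D uses the letter D, so it is the correct spelling here.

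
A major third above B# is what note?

B up a major third is D#, so the target letter is D.
From B#, a major third is 4 semitones up: D##.

D##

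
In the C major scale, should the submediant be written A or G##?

Each scale degree takes a distinct letter name. Degree 6 of a scale on C must use the letter A.
A and G## are enharmonically the same pitch, but only A uses the letter A, so it is the correct spelling here.

A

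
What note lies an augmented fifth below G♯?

A fifth below G lands on the letter C.
An augmented fifth spans 8 semitones, so G# moves to pitch class 0. On the letter C that is C.

C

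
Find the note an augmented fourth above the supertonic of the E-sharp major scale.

The supertonic of E# major is F##.
An augmented fourth (6 semitones) above F## lands on the letter B, giving B##.

B##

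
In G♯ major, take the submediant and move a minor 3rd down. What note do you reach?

C##

The submediant of G# major is E#.
A minor third (3 semitones) below E# lands on the letter C, giving C##.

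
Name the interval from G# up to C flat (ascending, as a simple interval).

doubly diminished fourth

Counting letters G–A–B–C gives a fourth.
G#→Cb = 3 semitones, 2 narrower than the perfect fourth (5), so doubly diminished.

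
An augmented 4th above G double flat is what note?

Cb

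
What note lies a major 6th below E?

G

A sixth below E lands on the letter G.
A major sixth spans 9 semitones, so E moves to pitch class 7. On the letter G that is G.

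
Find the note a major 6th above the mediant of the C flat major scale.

The mediant of Cb major is Eb.
A major sixth (9 semitones) above Eb lands on the letter C, giving C.

C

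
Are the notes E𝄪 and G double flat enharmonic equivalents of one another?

No

Two spellings are enharmonically equivalent only if they share a pitch class.
Here E## → 6, Gbb → 5; 5 ≠ 6, so they are not.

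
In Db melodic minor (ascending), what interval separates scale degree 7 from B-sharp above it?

Scale degree 7 of Db melodic minor (ascending) is C.
C up to B#: letters C→B make it a seventh; 12 semitones makes it augmented.

augmented seventh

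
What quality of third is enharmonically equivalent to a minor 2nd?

A minor second spans 1 semitone.
A third spanning 1 semitone is doubly diminished (the major third is 4).

doubly diminished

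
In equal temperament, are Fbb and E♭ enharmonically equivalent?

Fbb is pitch class 3; Eb is pitch class 3.
All spellings map to pitch class 3, so they are enharmonically equivalent.

Yes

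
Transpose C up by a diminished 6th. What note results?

A sixth above C lands on the letter A.
A diminished sixth spans 7 semitones, so C moves to pitch class 7. On the letter A that is Abb.

Abb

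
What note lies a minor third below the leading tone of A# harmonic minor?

E##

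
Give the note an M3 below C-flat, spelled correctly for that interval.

A third below C lands on the letter A.
A major third spans 4 semitones, so Cb moves to pitch class 7. On the letter A that is Abb.

Abb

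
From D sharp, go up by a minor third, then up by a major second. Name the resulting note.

A minor third up from D# is F# (letter F, 3 semitones up).
A major second up from F# is G# (letter G, 2 semitones up).

G#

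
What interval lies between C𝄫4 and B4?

doubly augmented seventh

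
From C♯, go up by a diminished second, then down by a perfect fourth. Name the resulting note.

A diminished second up from C# is Db (letter D, 0 semitones up).
A perfect fourth down from Db is Ab (letter A, 5 semitones down).

Ab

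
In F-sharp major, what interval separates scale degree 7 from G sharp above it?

minor third

Scale degree 7 of F# major is E#.
E# up to G#: letters E→G make it a third; 3 semitones makes it minor.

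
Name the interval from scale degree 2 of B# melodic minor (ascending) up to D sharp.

Scale degree 2 of B# melodic minor (ascending) is C##.
C## up to D#: letters C→D make it a second; 1 semitone makes it minor.

minor second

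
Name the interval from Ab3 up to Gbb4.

diminished seventh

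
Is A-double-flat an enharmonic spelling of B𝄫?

No

Abb is pitch class 7; Bbb is pitch class 9.
The pitch classes differ (7 vs. 9), so they are not enharmonic equivalents.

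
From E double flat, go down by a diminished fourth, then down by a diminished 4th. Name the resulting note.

F#

A diminished fourth down from Ebb is Bb (letter B, 4 semitones down).
A diminished fourth down from Bb is F# (letter F, 4 semitones down).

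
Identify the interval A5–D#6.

augmented fourth

Counting letters A–B–C–D gives a fourth.
A→D# = 6 semitones, 1 wider than the perfect fourth (5), so augmented.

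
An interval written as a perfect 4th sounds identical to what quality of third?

augmented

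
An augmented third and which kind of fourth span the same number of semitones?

perfect

An augmented third spans 5 semitones.
A fourth spanning 5 semitones is perfect (the perfect fourth is 5).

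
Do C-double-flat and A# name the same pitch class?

Cbb = pitch class 10 and A# = pitch class 10 — the same pitch class, so they are enharmonic equivalents.

Yes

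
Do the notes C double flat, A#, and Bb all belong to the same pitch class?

Cbb = pitch class 10 and A# = pitch class 10 and Bb = pitch class 10 — the same pitch class, so they are enharmonic equivalents.

Yes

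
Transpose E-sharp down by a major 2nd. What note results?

A second below E lands on the letter D.
A major second spans 2 semitones, so E# moves to pitch class 3. On the letter D that is D#.

D#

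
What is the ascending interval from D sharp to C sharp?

minor seventh

The letter names run D→C, a span of 6 letter steps, so the interval is some kind of seventh.
D# to C# is 10 semitones. A major seventh is 11, so 10 makes it minor.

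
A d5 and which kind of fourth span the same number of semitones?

augmented

A diminished fifth spans 6 semitones.
A fourth spanning 6 semitones is augmented (the perfect fourth is 5).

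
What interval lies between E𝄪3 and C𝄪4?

Counting letters E–F–G–A–B–C gives a sixth.
E##→C## = 8 semitones, 1 narrower than the major sixth (9), so minor.

minor sixth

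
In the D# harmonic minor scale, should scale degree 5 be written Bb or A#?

A#

Each scale degree takes a distinct letter name. Degree 5 of a scale on D must use the letter A.
A# and Bb are enharmonically the same pitch, but only A# uses the letter A, so it is the correct spelling here.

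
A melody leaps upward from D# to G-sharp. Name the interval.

perfect fourth

The letter names run D→G, a span of 3 letter steps, so the interval is some kind of fourth.
D# to G# is 5 semitones. A perfect fourth is 5, so 5 makes it perfect.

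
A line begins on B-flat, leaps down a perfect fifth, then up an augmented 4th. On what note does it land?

A perfect fifth down from Bb is Eb (letter E, 7 semitones down).
An augmented fourth up from Eb is A (letter A, 6 semitones up).

A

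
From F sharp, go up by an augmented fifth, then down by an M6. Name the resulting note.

E#

An augmented fifth up from F# is C## (letter C, 8 semitones up).
A major sixth down from C## is E# (letter E, 9 semitones down).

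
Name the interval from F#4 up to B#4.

Counting letters F–G–A–B gives a fourth.
F#→B# = 6 semitones, 1 wider than the perfect fourth (5), so augmented.

augmented fourth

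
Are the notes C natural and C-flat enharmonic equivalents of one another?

C is pitch class 0; Cb is pitch class 11.
The pitch classes differ (0 vs. 11), so they are not enharmonic equivalents.

No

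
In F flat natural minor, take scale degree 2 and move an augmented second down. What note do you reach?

Fbb

Scale degree 2 of Fb natural minor is Gb.
An augmented second (3 semitones) below Gb lands on the letter F, giving Fbb.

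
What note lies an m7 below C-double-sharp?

C down a major seventh is Db, so the target letter is D.
From C##, a minor seventh is 10 semitones down: D##.

D##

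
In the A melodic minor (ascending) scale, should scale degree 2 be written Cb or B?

Each scale degree takes a distinct letter name. Degree 2 of a scale on A must use the letter B.
B and Cb are enharmonically the same pitch, but only B uses the letter B, so it is the correct spelling here.

B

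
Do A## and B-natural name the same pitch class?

A## = pitch class 11 and B = pitch class 11 — the same pitch class, so they are enharmonic equivalents.

Yes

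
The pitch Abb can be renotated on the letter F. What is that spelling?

F##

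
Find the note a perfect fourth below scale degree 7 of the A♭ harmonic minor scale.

D

Scale degree 7 of Ab harmonic minor is G.
A perfect fourth (5 semitones) below G lands on the letter D, giving D.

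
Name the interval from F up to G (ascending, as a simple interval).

major second

The letter names run F→G, a span of 1 letter step, so the interval is some kind of second.
F to G is 2 semitones. A major second is 2, so 2 makes it major.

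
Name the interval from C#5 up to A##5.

augmented sixth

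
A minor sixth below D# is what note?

D down a major sixth is F, so the target letter is F.
From D#, a minor sixth is 8 semitones down: F##.

F##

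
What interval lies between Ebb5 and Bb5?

augmented fifth

The letter names run E→B, a span of 4 letter steps, so the interval is some kind of fifth.
Ebb to Bb is 8 semitones. A perfect fifth is 7, so 8 makes it augmented.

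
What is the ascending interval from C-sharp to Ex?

Counting letters C–D–E gives a third.
C#→E## = 5 semitones, 1 wider than the major third (4), so augmented.

augmented third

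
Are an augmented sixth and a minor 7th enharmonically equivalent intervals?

Yes

An augmented sixth spans 10 semitones; a minor seventh spans 10.
They are enharmonically equivalent.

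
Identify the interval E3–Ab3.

The letter names run E→A, a span of 3 letter steps, so the interval is some kind of fourth.
E to Ab is 4 semitones. A perfect fourth is 5, so 4 makes it diminished.

diminished fourth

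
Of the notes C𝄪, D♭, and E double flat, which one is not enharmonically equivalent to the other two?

In 12-tone equal temperament, enharmonic equivalents share a pitch class. C## is pitch class 2; Db is pitch class 1; Ebb is pitch class 2.
C## and Ebb share pitch class 2, while Db is pitch class 1.

Db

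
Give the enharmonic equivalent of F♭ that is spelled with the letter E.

E

Plain E sits at the same pitch as Fb, so on the letter E the same pitch needs a natural: E.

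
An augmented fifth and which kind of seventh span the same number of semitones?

An augmented fifth spans 8 semitones.
A seventh spanning 8 semitones is doubly diminished (the major seventh is 11).

doubly diminished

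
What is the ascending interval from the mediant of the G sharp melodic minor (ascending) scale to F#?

The mediant of G# melodic minor (ascending) is B.
B up to F#: letters B→F make it a fifth; 7 semitones makes it perfect.

perfect fifth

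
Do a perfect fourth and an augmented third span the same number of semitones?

Yes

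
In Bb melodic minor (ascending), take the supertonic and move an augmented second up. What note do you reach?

The supertonic of Bb melodic minor (ascending) is C.
An augmented second (3 semitones) above C lands on the letter D, giving D#.

D#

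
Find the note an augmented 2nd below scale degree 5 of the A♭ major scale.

Scale degree 5 of Ab major is Eb.
An augmented second (3 semitones) below Eb lands on the letter D, giving Dbb.

Dbb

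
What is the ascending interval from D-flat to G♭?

Counting letters D–E–F–G gives a fourth.
Db→Gb = 5 semitones, exactly the perfect fourth.

perfect fourth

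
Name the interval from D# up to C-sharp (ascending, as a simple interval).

Counting letters D–E–F–G–A–B–C gives a seventh.
D#→C# = 10 semitones, 1 narrower than the major seventh (11), so minor.

minor seventh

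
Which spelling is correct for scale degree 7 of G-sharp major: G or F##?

F##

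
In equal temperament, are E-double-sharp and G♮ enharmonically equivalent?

No

Two spellings are enharmonically equivalent only if they share a pitch class.
Here E## → 6, G → 7; 6 ≠ 7, so they are not.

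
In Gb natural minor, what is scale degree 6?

The Gb natural minor scale runs Gb Ab Bbb Cb Db Ebb Fb.
Degree 6 is Ebb.

Ebb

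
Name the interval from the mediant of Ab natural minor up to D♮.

The mediant of Ab natural minor is Cb.
Cb up to D: letters C→D make it a second; 3 semitones makes it augmented.

augmented second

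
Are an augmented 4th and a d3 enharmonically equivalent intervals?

An augmented fourth spans 6 semitones; a diminished third spans 2.
The spans differ, so they are not enharmonic equivalents.

No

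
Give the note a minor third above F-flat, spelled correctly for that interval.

A third above F lands on the letter A.
A minor third spans 3 semitones, so Fb moves to pitch class 7. On the letter A that is Abb.

Abb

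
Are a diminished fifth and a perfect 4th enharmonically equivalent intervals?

No

A diminished fifth spans 6 semitones; a perfect fourth spans 5.
The spans differ, so they are not enharmonic equivalents.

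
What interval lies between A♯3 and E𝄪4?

The letter names run A→E, a span of 4 letter steps, so the interval is some kind of fifth.
A# to E## is 8 semitones. A perfect fifth is 7, so 8 makes it augmented.

augmented fifth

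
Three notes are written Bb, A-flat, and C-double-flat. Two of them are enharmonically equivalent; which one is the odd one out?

Ab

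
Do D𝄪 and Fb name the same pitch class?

D## = pitch class 4 and Fb = pitch class 4 — the same pitch class, so they are enharmonic equivalents.

Yes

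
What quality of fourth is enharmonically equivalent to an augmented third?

perfect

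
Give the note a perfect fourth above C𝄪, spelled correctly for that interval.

C up a perfect fourth is F, so the target letter is F.
From C##, a perfect fourth is 5 semitones up: F##.

F##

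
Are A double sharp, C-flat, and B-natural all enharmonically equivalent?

Yes

A## = pitch class 11 and Cb = pitch class 11 and B = pitch class 11 — the same pitch class, so they are enharmonic equivalents.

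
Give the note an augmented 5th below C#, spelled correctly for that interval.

A fifth below C lands on the letter F.
An augmented fifth spans 8 semitones, so C# moves to pitch class 5. On the letter F that is F.

F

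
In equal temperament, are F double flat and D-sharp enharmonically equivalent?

Fbb is pitch class 3; D# is pitch class 3.
All spellings map to pitch class 3, so they are enharmonically equivalent.

Yes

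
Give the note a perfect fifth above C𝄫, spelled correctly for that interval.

C up a perfect fifth is G, so the target letter is G.
From Cbb, a perfect fifth is 7 semitones up: Gbb.

Gbb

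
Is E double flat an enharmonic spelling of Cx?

Yes

Ebb is pitch class 2; C## is pitch class 2.
All spellings map to pitch class 2, so they are enharmonically equivalent.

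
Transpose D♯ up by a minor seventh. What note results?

C#

D up a major seventh is C#, so the target letter is C.
From D#, a minor seventh is 10 semitones up: C#.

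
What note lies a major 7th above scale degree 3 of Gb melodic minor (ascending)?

Scale degree 3 of Gb melodic minor (ascending) is Bbb.
A major seventh (11 semitones) above Bbb lands on the letter A, giving Ab.

Ab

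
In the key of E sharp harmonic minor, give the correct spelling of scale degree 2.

F##

Degree 2 takes the letter 1 step above E, which is F.
In harmonic minor, degree 2 sits 2 semitones above the tonic. E# + 2 semitones is pitch class 7, spelled on F as F##.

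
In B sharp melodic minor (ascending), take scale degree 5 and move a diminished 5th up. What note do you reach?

C#

Scale degree 5 of B# melodic minor (ascending) is F##.
A diminished fifth (6 semitones) above F## lands on the letter C, giving C#.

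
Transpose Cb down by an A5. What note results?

A fifth below C lands on the letter F.
An augmented fifth spans 8 semitones, so Cb moves to pitch class 3. On the letter F that is Fbb.

Fbb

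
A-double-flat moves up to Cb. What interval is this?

Counting letters A–B–C gives a third.
Abb→Cb = 4 semitones, exactly the major third.

major third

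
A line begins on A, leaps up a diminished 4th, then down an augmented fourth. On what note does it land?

A diminished fourth up from A is Db (letter D, 4 semitones up).
An augmented fourth down from Db is Abb (letter A, 6 semitones down).

Abb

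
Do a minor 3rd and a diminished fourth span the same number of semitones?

No

A minor third spans 3 semitones; a diminished fourth spans 4.
The spans differ, so they are not enharmonic equivalents.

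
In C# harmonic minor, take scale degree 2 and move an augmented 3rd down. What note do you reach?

Bb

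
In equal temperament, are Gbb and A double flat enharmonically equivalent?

Gbb is pitch class 5; Abb is pitch class 7.
The pitch classes differ (5 vs. 7), so they are not enharmonic equivalents.

No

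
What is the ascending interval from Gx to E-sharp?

minor sixth

The letter names run G→E, a span of 5 letter steps, so the interval is some kind of sixth.
G## to E# is 8 semitones. A major sixth is 9, so 8 makes it minor.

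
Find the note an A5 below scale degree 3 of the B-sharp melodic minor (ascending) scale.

G

Scale degree 3 of B# melodic minor (ascending) is D#.
An augmented fifth (8 semitones) below D# lands on the letter G, giving G.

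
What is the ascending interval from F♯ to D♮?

minor sixth

The letter names run F→D, a span of 5 letter steps, so the interval is some kind of sixth.
F# to D is 8 semitones. A major sixth is 9, so 8 makes it minor.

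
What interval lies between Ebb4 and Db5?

Counting letters E–F–G–A–B–C–D gives a seventh.
Ebb→Db = 11 semitones, exactly the major seventh.

major seventh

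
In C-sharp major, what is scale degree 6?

A#

Degree 6 takes the letter 5 steps above C, which is A.
In major, degree 6 sits 9 semitones above the tonic. C# + 9 semitones is pitch class 10, spelled on A as A#.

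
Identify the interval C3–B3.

major seventh

Counting letters C–D–E–F–G–A–B gives a seventh.
C→B = 11 semitones, exactly the major seventh.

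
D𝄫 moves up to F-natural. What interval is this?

augmented third

Counting letters D–E–F gives a third.
Dbb→F = 5 semitones, 1 wider than the major third (4), so augmented.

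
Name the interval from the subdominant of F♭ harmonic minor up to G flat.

The subdominant of Fb harmonic minor is Bbb.
Bbb up to Gb: letters B→G make it a sixth; 9 semitones makes it major.

major sixth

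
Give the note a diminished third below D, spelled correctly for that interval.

B#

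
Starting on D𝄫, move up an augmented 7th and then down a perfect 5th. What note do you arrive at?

An augmented seventh up from Dbb is C (letter C, 12 semitones up).
A perfect fifth down from C is F (letter F, 7 semitones down).

F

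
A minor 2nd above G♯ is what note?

G up a major second is A, so the target letter is A.
From G#, a minor second is 1 semitone up: A.

A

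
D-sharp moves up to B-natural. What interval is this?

The letter names run D→B, a span of 5 letter steps, so the interval is some kind of sixth.
D# to B is 8 semitones. A major sixth is 9, so 8 makes it minor.

minor sixth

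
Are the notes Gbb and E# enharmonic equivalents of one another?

Yes

Gbb is pitch class 5; E# is pitch class 5.
All spellings map to pitch class 5, so they are enharmonically equivalent.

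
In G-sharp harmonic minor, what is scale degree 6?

E

Degree 6 takes the letter 5 steps above G, which is E.
In harmonic minor, degree 6 sits 8 semitones above the tonic. G# + 8 semitones is pitch class 4, spelled on E as E.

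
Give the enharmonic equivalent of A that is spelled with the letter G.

G##

Plain G sits 2 semitones below A, so on the letter G the same pitch needs a double sharp: G##.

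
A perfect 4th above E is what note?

A

A fourth above E lands on the letter A.
A perfect fourth spans 5 semitones, so E moves to pitch class 9. On the letter A that is A.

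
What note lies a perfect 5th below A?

A down a perfect fifth is D, so the target letter is D.
From A, a perfect fifth is 7 semitones down: D.

D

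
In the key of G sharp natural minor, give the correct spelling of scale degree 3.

The G# natural minor scale runs G# A# B C# D# E F#.
Degree 3 is B.

B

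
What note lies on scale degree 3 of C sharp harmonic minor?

The C# harmonic minor scale runs C# D# E F# G# A B#.
Degree 3 is E.

E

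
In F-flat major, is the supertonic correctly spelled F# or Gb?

Each scale degree takes a distinct letter name. Degree 2 of a scale on F must use the letter G.
Gb and F# are enharmonically the same pitch, but only Gb uses the letter G, so it is the correct spelling here.

Gb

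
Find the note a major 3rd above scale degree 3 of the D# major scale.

A##

Scale degree 3 of D# major is F##.
A major third (4 semitones) above F## lands on the letter A, giving A##.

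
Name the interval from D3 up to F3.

The letter names run D→F, a span of 2 letter steps, so the interval is some kind of third.
D to F is 3 semitones. A major third is 4, so 3 makes it minor.

minor third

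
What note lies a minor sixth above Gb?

Ebb

G up a major sixth is E, so the target letter is E.
From Gb, a minor sixth is 8 semitones up: Ebb.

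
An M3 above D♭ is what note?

D up a major third is F#, so the target letter is F.
From Db, a major third is 4 semitones up: F.

F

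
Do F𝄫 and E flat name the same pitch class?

Fbb is pitch class 3; Eb is pitch class 3.
All spellings map to pitch class 3, so they are enharmonically equivalent.

Yes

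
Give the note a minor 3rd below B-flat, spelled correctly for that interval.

G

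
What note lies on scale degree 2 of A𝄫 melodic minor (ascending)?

The Abb melodic minor (ascending) scale runs Abb Bbb Cbb Dbb Ebb Fb Gb.
Degree 2 is Bbb.

Bbb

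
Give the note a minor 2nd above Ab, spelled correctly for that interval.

A up a major second is B, so the target letter is B.
From Ab, a minor second is 1 semitone up: Bbb.

Bbb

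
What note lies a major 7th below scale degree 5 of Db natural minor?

Bbb

Scale degree 5 of Db natural minor is Ab.
A major seventh (11 semitones) below Ab lands on the letter B, giving Bbb.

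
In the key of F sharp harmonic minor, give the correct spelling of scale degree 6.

Degree 6 takes the letter 5 steps above F, which is D.
In harmonic minor, degree 6 sits 8 semitones above the tonic. F# + 8 semitones is pitch class 2, spelled on D as D.

D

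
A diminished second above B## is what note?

C#

B up a major second is C#, so the target letter is C.
From B##, a diminished second is 0 semitones up: C#.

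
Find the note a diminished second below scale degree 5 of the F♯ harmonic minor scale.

Scale degree 5 of F# harmonic minor is C#.
A diminished second (0 semitones) below C# lands on the letter B, giving B##.

B##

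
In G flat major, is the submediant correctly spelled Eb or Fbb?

Eb

Each scale degree takes a distinct letter name. Degree 6 of a scale on G must use the letter E.
Eb and Fbb are enharmonically the same pitch, but only Eb uses the letter E, so it is the correct spelling here.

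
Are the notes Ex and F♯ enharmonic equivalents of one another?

Yes

E## is pitch class 6; F# is pitch class 6.
All spellings map to pitch class 6, so they are enharmonically equivalent.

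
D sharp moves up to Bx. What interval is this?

augmented sixth

Counting letters D–E–F–G–A–B gives a sixth.
D#→B## = 10 semitones, 1 wider than the major sixth (9), so augmented.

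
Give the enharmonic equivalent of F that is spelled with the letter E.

E#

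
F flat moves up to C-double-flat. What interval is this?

Counting letters F–G–A–B–C gives a fifth.
Fb→Cbb = 6 semitones, 1 narrower than the perfect fifth (7), so diminished.

diminished fifth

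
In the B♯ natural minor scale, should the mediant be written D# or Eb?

D#

Each scale degree takes a distinct letter name. Degree 3 of a scale on B must use the letter D.
D# and Eb are enharmonically the same pitch, but only D# uses the letter D, so it is the correct spelling here.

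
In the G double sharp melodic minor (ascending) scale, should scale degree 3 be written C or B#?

Each scale degree takes a distinct letter name. Degree 3 of a scale on G must use the letter B.
B# and C are enharmonically the same pitch, but only B# uses the letter B, so it is the correct spelling here.

B#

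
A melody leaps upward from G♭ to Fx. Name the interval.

Counting letters G–A–B–C–D–E–F gives a seventh.
Gb→F## = 13 semitones, 2 wider than the major seventh (11), so doubly augmented.

doubly augmented seventh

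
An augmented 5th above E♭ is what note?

E up a perfect fifth is B, so the target letter is B.
From Eb, an augmented fifth is 8 semitones up: B.

B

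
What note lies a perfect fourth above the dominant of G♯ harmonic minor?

G#

The dominant of G# harmonic minor is D#.
A perfect fourth (5 semitones) above D# lands on the letter G, giving G#.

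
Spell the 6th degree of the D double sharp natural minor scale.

The D## natural minor scale runs D## E## F## G## A## B# C##.
Degree 6 is B#.

B#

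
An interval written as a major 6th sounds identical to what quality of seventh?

A major sixth spans 9 semitones.
A seventh spanning 9 semitones is diminished (the major seventh is 11).

diminished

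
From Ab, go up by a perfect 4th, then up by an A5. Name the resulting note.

A

A perfect fourth up from Ab is Db (letter D, 5 semitones up).
An augmented fifth up from Db is A (letter A, 8 semitones up).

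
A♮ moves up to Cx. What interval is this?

augmented third

The letter names run A→C, a span of 2 letter steps, so the interval is some kind of third.
A to C## is 5 semitones. A major third is 4, so 5 makes it augmented.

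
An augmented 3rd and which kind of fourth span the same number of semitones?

perfect

An augmented third spans 5 semitones.
A fourth spanning 5 semitones is perfect (the perfect fourth is 5).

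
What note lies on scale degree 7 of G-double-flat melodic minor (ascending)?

Fb

Degree 7 takes the letter 6 steps above G, which is F.
In melodic minor (ascending), degree 7 sits 11 semitones above the tonic. Gbb + 11 semitones is pitch class 4, spelled on F as Fb.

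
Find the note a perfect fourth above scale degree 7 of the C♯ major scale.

E#

Scale degree 7 of C# major is B#.
A perfect fourth (5 semitones) above B# lands on the letter E, giving E#.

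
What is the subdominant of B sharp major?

E#

Degree 4 takes the letter 3 steps above B, which is E.
In major, degree 4 sits 5 semitones above the tonic. B# + 5 semitones is pitch class 5, spelled on E as E#.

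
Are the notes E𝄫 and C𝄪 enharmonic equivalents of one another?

Yes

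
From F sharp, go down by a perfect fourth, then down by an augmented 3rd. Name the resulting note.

A perfect fourth down from F# is C# (letter C, 5 semitones down).
An augmented third down from C# is Ab (letter A, 5 semitones down).

Ab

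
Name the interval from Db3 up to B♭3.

Counting letters D–E–F–G–A–B gives a sixth.
Db→Bb = 9 semitones, exactly the major sixth.

major sixth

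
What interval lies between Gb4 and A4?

Counting letters G–A gives a second.
Gb→A = 3 semitones, 1 wider than the major second (2), so augmented.

augmented second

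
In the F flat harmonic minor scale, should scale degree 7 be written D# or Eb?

Each scale degree takes a distinct letter name. Degree 7 of a scale on F must use the letter E.
Eb and D# are enharmonically the same pitch, but only Eb uses the letter E, so it is the correct spelling here.

Eb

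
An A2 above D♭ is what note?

D up a major second is E, so the target letter is E.
From Db, an augmented second is 3 semitones up: E.

E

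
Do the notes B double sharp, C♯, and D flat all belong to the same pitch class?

Yes

B## = pitch class 1 and C# = pitch class 1 and Db = pitch class 1 — the same pitch class, so they are enharmonic equivalents.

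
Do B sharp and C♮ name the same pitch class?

Yes

B# is pitch class 0; C is pitch class 0.
All spellings map to pitch class 0, so they are enharmonically equivalent.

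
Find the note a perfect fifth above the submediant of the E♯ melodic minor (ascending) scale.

G##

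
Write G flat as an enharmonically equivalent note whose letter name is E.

E##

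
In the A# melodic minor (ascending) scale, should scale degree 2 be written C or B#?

Each scale degree takes a distinct letter name. Degree 2 of a scale on A must use the letter B.
B# and C are enharmonically the same pitch, but only B# uses the letter B, so it is the correct spelling here.

B#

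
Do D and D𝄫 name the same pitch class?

No

Two spellings are enharmonically equivalent only if they share a pitch class.
Here D → 2, Dbb → 0; 0 ≠ 2, so they are not.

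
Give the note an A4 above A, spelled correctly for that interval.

D#

A fourth above A lands on the letter D.
An augmented fourth spans 6 semitones, so A moves to pitch class 3. On the letter D that is D#.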